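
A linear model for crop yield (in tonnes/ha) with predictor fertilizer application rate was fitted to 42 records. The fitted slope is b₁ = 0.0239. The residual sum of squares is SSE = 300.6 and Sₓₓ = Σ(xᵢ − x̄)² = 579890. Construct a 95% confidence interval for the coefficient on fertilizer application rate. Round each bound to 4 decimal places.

MSE = SSE/(n − 2) = 300.6/40 = 7.515.
SE(b₁) = √(MSE/Sₓₓ) = √(7.515/579890) = 0.00359991.
df = n − 2 = 40.
t* = t_{0.025, 40} = 2.021075.
Margin = t* × SE = 2.021075 × 0.00359991 = 0.007276.
CI: 0.0239 ± 0.007276 → (0.0166, 0.0312).
With 95% confidence, each one-unit increase in fertilizer application rate is associated with a change of between 0.0166 and 0.0312 tonnes/ha in crop yield.

(0.0166, 0.0312)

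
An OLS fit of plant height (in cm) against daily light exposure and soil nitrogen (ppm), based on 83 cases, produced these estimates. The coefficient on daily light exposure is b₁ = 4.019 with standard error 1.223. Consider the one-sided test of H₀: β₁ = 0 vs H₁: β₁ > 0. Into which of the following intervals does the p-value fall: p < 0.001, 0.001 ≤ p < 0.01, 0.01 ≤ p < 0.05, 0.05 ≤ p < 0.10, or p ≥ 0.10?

t = 4.019 / 1.223 = 3.286.
df = n − k − 1 = 83 − 2 − 1 = 80.
One-sided p = P(T_{80} > t) ≈ 0.0008.
So p < 0.001.

p < 0.001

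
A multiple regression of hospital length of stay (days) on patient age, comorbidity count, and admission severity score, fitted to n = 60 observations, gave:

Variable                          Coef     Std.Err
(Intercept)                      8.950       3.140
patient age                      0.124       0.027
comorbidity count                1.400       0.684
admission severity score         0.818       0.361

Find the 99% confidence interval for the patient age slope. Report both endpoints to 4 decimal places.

Read off: b = 0.124, SE = 0.027 for patient age.
df = n − k − 1 = 60 − 3 − 1 = 56.
t* = t_{0.005, 56} = 2.666512.
Margin = t* × SE = 2.666512 × 0.027 = 0.071996.
CI: 0.124 ± 0.071996 → (0.0520, 0.1960).

(0.0520, 0.1960)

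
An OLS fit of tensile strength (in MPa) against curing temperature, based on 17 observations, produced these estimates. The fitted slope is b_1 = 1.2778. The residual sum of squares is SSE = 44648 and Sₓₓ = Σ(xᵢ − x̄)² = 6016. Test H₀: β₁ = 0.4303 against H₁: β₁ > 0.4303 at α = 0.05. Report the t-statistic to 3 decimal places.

MSE = SSE/(n − 2) = 44648/15 = 2976.53.
SE(b_1) = √(MSE/Sₓₓ) = √(2976.53/6016) = 0.703399.
t = (1.2778 − 0.4303) / 0.703399 = 1.205.
df = n − 2 = 15.
One-sided p ≈ 0.1235, which is ≥ 0.05, so fail to reject H₀.
The data do not give significant evidence that the true slope on curing temperature exceeds 0.4303 MPa per unit.

t = 1.205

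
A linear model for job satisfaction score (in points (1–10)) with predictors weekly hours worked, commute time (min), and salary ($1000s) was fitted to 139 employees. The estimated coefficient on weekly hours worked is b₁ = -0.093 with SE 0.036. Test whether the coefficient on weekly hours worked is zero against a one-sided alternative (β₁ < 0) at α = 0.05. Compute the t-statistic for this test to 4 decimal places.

t = -2.5833

H₀: β₁ = 0 vs H₁: β₁ < 0.
t = (b₁ − β₁⁰)/SE = -0.093 / 0.036 = -2.5833.
df = n − k − 1 = 139 − 3 − 1 = 135.
One-sided p ≈ 0.0054, which is < 0.05, so reject H₀.
There is evidence that the true slope on weekly hours worked is negative, holding the other predictors fixed.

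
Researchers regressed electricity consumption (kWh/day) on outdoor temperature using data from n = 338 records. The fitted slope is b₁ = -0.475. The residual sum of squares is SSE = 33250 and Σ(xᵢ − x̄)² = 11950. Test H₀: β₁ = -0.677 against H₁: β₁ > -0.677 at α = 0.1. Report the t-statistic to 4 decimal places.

MSE = SSE/(n − 2) = 33250/336 = 98.9583.
SE(b₁) = √(MSE/Sₓₓ) = √(98.9583/11950) = 0.0910002.
t = (-0.475 − (-0.677)) / 0.0910002 = 2.2198.
df = n − 2 = 336.
One-sided p ≈ 0.0136, which is < 0.1, so reject H₀.
There is evidence that the true slope on outdoor temperature exceeds -0.677 kWh/day per unit.

t = 2.2198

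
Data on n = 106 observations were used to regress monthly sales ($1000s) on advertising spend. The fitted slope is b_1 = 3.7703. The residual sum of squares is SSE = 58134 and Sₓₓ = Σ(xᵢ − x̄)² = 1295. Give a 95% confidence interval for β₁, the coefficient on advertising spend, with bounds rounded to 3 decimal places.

(2.467, 5.073)

MSE = SSE/(n − 2) = 58134/104 = 558.981.
SE(b_1) = √(MSE/Sₓₓ) = √(558.981/1295) = 0.656997.
df = n − 2 = 104.
t* = t_{0.025, 104} = 1.983038.
Margin = t* × SE = 1.983038 × 0.656997 = 1.30285.
CI: 3.7703 ± 1.30285 → (2.467, 5.073).
With 95% confidence, each one-unit increase in advertising spend is associated with a change of between 2.467 and 5.073 $1000s in monthly sales.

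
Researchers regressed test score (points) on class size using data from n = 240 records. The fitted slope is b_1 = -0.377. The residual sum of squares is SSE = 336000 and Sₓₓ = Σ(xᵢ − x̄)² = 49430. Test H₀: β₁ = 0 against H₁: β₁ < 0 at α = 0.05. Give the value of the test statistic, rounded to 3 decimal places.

MSE = SSE/(n − 2) = 336000/238 = 1411.76.
SE(b_1) = √(MSE/Sₓₓ) = √(1411.76/49430) = 0.169.
t = -0.377 / 0.169 = -2.231.
df = n − 2 = 238.
One-sided p ≈ 0.0133, which is < 0.05, so reject H₀.
There is evidence that the true slope on class size is negative.

t = -2.231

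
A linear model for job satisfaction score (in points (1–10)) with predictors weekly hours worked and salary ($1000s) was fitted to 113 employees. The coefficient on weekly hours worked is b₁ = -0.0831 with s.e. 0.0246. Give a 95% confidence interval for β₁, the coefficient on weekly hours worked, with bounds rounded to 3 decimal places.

(-0.132, -0.034)

df = n − k − 1 = 113 − 2 − 1 = 110.
t* = t_{0.025, 110} = 1.981765.
Margin = t* × SE = 1.981765 × 0.0246 = 0.04875.
CI: -0.0831 ± 0.04875 → (-0.132, -0.034).
With 95% confidence, each one-unit increase in weekly hours worked is associated with a change of between -0.132 and -0.034 points (1–10) in job satisfaction score, holding the other predictors fixed.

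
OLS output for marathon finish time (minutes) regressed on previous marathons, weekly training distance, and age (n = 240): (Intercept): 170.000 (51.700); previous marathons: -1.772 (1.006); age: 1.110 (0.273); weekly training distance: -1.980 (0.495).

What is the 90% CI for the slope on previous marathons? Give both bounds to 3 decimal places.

Read off: b = -1.772, SE = 1.006 for previous marathons.
df = n − k − 1 = 240 − 3 − 1 = 236.
t* = t_{0.05, 236} = 1.651336.
Margin = t* × SE = 1.651336 × 1.006 = 1.66124.
CI: -1.772 ± 1.66124 → (-3.433, -0.111).

(-3.433, -0.111)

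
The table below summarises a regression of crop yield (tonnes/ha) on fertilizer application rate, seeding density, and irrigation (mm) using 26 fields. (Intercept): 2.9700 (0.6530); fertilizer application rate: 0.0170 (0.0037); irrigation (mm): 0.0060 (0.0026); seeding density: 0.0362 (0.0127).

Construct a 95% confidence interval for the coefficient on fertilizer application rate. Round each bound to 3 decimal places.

Read off: b = 0.0170, SE = 0.0037 for fertilizer application rate.
df = n − k − 1 = 26 − 3 − 1 = 22.
t* = t_{0.025, 22} = 2.073873.
Margin = t* × SE = 2.073873 × 0.0037 = 0.00767.
CI: 0.0170 ± 0.00767 → (0.009, 0.025).

(0.009, 0.025)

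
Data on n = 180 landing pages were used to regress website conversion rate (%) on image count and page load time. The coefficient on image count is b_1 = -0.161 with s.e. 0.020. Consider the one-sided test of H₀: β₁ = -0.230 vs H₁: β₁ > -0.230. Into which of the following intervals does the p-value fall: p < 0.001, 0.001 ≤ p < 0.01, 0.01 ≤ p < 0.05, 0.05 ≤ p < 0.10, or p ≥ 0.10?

t = (-0.161 − (-0.230)) / 0.020 = 3.450.
df = n − k − 1 = 180 − 2 − 1 = 177.
One-sided p = P(T_{177} > t) ≈ 0.0004.
So p < 0.001.

p < 0.001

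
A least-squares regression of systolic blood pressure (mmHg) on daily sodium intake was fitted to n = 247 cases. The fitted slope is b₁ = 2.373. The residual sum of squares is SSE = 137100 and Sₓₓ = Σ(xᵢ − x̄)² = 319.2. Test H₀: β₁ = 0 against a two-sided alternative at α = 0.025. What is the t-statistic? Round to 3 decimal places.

MSE = SSE/(n − 2) = 137100/245 = 559.592.
SE(b₁) = √(MSE/Sₓₓ) = √(559.592/319.2) = 1.32405.
t = 2.373 / 1.32405 = 1.792.
df = n − 2 = 245.
Two-sided p ≈ 0.0743, which is ≥ 0.025, so fail to reject H₀.
The data do not give significant evidence of an association between daily sodium intake and systolic blood pressure.

t = 1.792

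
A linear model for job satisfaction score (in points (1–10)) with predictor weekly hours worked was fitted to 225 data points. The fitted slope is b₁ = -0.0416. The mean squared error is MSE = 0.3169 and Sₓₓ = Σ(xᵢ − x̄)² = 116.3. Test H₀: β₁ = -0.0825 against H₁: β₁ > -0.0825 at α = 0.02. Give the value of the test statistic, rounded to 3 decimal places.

SE(b₁) = √(MSE/Sₓₓ) = √(0.3169/116.3) = 0.0522001.
t = (-0.0416 − (-0.0825)) / 0.0522001 = 0.784.
df = n − 2 = 223.
One-sided p ≈ 0.2171, which is ≥ 0.02, so fail to reject H₀.
The data do not give significant evidence that the true slope on weekly hours worked exceeds -0.0825 points (1–10) per unit.

t = 0.784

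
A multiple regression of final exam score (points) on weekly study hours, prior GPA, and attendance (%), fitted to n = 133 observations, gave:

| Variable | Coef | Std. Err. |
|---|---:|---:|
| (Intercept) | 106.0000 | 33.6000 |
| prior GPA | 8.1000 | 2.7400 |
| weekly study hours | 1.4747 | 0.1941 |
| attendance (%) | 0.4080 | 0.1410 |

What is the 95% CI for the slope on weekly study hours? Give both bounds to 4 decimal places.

Read off: b = 1.4747, SE = 0.1941 for weekly study hours.
df = n − k − 1 = 133 − 3 − 1 = 129.
t* = t_{0.025, 129} = 1.978524.
Margin = t* × SE = 1.978524 × 0.1941 = 0.384032.
CI: 1.4747 ± 0.384032 → (1.0907, 1.8587).

(1.0907, 1.8587)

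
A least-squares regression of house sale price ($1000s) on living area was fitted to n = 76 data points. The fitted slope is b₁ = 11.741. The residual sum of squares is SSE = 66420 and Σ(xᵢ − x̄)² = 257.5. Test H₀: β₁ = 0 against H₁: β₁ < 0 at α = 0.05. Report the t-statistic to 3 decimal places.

t = 6.289

MSE = SSE/(n − 2) = 66420/74 = 897.568.
SE(b₁) = √(MSE/Sₓₓ) = √(897.568/257.5) = 1.867.
t = 11.741 / 1.867 = 6.289.
df = n − 2 = 74.
One-sided p ≈ 1.0000, which is ≥ 0.05, so fail to reject H₀.
The data do not give significant evidence that the true slope on living area is negative.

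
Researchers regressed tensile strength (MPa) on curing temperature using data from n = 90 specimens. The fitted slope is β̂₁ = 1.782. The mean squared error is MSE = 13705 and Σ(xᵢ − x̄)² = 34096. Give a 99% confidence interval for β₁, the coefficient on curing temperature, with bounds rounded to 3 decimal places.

SE(β̂₁) = √(MSE/Sₓₓ) = √(13705/34096) = 0.633998.
df = n − 2 = 88.
t* = t_{0.005, 88} = 2.632858.
Margin = t* × SE = 2.632858 × 0.633998 = 1.66923.
CI: 1.782 ± 1.66923 → (0.113, 3.451).
With 99% confidence, each one-unit increase in curing temperature is associated with a change of between 0.113 and 3.451 MPa in tensile strength.

(0.113, 3.451)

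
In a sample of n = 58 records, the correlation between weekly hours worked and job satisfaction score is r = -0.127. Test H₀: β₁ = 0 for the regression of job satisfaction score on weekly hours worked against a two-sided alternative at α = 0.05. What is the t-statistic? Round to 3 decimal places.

t = -0.958

t = r·√(n − 2)/√(1 − r²) = -0.127·√56/√0.983871 = -0.958.
df = n − 2 = 56.
Two-sided p ≈ 0.3421, which is ≥ 0.05, so fail to reject H₀.
The data do not give significant evidence of a linear association between weekly hours worked and job satisfaction score.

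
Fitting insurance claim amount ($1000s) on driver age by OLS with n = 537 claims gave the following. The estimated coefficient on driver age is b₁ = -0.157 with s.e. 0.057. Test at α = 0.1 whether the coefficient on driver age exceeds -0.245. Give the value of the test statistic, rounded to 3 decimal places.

t = 1.544

H₀: β₁ = -0.245 vs H₁: β₁ > -0.245.
t = (b₁ − β₁⁰)/SE = (-0.157 − (-0.245)) / 0.057 = 1.544.
df = n − 2 = 537 − 2 = 535.
One-sided p ≈ 0.0616, which is < 0.1, so reject H₀.
There is evidence that the true slope on driver age exceeds -0.245 $1000s per unit.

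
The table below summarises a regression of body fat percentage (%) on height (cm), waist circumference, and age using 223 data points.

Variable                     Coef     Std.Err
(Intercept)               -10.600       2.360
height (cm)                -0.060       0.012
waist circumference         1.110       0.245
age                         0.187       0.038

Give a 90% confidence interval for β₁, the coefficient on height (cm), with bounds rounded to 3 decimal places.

(-0.080, -0.040)

Read off: b = -0.060, SE = 0.012 for height (cm).
df = n − k − 1 = 223 − 3 − 1 = 219.
t* = t_{0.05, 219} = 1.651841.
Margin = t* × SE = 1.651841 × 0.012 = 0.01982.
CI: -0.060 ± 0.01982 → (-0.080, -0.040).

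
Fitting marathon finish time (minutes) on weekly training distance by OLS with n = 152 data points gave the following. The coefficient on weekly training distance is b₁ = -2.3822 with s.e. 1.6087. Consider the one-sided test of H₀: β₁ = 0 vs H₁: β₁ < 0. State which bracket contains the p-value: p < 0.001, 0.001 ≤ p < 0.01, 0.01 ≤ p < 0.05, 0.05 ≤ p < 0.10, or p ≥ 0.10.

t = -2.3822 / 1.6087 = -1.481.
df = n − 2 = 152 − 2 = 150.
One-sided p = P(T_{150} < t) ≈ 0.0704.
So 0.05 ≤ p < 0.10.

0.05 ≤ p < 0.10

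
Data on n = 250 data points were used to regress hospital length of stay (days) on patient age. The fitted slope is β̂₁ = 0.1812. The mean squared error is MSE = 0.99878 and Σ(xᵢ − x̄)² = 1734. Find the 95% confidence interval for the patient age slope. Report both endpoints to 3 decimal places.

SE(β̂₁) = √(MSE/Sₓₓ) = √(0.99878/1734) = 0.024.
df = n − 2 = 248.
t* = t_{0.025, 248} = 1.969576.
Margin = t* × SE = 1.969576 × 0.024 = 0.04727.
CI: 0.1812 ± 0.04727 → (0.134, 0.228).
With 95% confidence, each one-unit increase in patient age is associated with a change of between 0.134 and 0.228 days in hospital length of stay.

(0.134, 0.228)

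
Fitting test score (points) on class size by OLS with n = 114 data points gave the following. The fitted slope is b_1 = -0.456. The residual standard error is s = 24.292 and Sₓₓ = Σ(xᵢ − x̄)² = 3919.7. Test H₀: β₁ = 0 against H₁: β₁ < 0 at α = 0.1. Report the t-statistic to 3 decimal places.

SE(b_1) = s/√Sₓₓ = 24.292/√3919.7 = 0.388005.
t = -0.456 / 0.388005 = -1.175.
df = n − 2 = 112.
One-sided p ≈ 0.1212, which is ≥ 0.1, so fail to reject H₀.
The data do not give significant evidence that the true slope on class size is negative.

t = -1.175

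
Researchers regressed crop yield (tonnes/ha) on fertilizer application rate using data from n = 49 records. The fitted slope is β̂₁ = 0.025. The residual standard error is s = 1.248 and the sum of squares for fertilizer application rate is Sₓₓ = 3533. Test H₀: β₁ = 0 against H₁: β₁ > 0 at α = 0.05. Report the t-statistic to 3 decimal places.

SE(β̂₁) = s/√Sₓₓ = 1.248/√3533 = 0.0209963.
t = 0.025 / 0.0209963 = 1.191.
df = n − 2 = 47.
One-sided p ≈ 0.1199, which is ≥ 0.05, so fail to reject H₀.
The data do not give significant evidence that the true slope on fertilizer application rate is positive.

t = 1.191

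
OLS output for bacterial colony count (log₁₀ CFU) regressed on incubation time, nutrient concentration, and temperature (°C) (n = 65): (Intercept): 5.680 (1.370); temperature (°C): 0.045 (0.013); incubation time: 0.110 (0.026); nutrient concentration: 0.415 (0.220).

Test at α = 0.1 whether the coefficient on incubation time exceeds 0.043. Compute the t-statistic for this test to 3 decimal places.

t = 2.577

Read off: b = 0.110, SE = 0.026 for incubation time.
H₀: β₁ = 0.043 vs H₁: β₁ > 0.043.
t = (0.110 − 0.043) / 0.026 = 2.577.
df = n − k − 1 = 65 − 3 − 1 = 61.
One-sided p ≈ 0.0062, which is < 0.1, so reject H₀.
There is evidence that the true slope on incubation time exceeds 0.043 log₁₀ CFU per unit, holding the other predictors fixed.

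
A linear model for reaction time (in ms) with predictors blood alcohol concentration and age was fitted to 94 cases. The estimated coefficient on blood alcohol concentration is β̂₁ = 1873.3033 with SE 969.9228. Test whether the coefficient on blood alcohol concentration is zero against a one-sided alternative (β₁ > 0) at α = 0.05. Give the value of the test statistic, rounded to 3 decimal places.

H₀: β₁ = 0 vs H₁: β₁ > 0.
t = (β̂₁ − β₁⁰)/SE = 1873.3033 / 969.9228 = 1.931.
df = n − k − 1 = 94 − 2 − 1 = 91.
One-sided p ≈ 0.0283, which is < 0.05, so reject H₀.
There is evidence that the true slope on blood alcohol concentration is positive, holding the other predictors fixed.

t = 1.931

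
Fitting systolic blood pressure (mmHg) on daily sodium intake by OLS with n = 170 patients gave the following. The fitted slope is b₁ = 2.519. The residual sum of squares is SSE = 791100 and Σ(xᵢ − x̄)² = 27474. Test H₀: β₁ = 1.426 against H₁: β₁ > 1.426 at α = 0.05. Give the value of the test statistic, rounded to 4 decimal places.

MSE = SSE/(n − 2) = 791100/168 = 4708.93.
SE(b₁) = √(MSE/Sₓₓ) = √(4708.93/27474) = 0.414.
t = (2.519 − 1.426) / 0.414 = 2.6401.
df = n − 2 = 168.
One-sided p ≈ 0.0045, which is < 0.05, so reject H₀.
There is evidence that the true slope on daily sodium intake exceeds 1.426 mmHg per unit.

t = 2.6401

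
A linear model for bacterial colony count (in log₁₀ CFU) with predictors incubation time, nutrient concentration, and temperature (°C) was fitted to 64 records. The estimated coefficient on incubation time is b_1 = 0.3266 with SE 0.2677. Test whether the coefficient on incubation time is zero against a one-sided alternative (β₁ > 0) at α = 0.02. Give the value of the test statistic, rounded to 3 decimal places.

H₀: β₁ = 0 vs H₁: β₁ > 0.
t = (b_1 − β₁⁰)/SE = 0.3266 / 0.2677 = 1.220.
df = n − k − 1 = 64 − 3 − 1 = 60.
One-sided p ≈ 0.1136, which is ≥ 0.02, so fail to reject H₀.
The data do not give significant evidence that the true slope on incubation time is positive, holding the other predictors fixed.

t = 1.220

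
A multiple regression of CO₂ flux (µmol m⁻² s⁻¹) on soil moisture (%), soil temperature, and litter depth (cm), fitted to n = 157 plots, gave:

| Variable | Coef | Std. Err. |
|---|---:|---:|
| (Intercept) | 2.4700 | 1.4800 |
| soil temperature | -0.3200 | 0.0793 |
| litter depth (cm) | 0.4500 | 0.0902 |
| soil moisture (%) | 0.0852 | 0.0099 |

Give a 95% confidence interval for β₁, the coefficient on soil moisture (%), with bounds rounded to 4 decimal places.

(0.0656, 0.1048)

Read off: b = 0.0852, SE = 0.0099 for soil moisture (%).
df = n − k − 1 = 157 − 3 − 1 = 153.
t* = t_{0.025, 153} = 1.97559.
Margin = t* × SE = 1.97559 × 0.0099 = 0.019558.
CI: 0.0852 ± 0.019558 → (0.0656, 0.1048).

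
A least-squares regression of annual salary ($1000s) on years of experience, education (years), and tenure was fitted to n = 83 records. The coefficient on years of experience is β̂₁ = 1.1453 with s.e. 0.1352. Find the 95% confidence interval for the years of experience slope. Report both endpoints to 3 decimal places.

df = n − k − 1 = 83 − 3 − 1 = 79.
t* = t_{0.025, 79} = 1.99045.
Margin = t* × SE = 1.99045 × 0.1352 = 0.26911.
CI: 1.1453 ± 0.26911 → (0.876, 1.414).
With 95% confidence, each one-unit increase in years of experience is associated with a change of between 0.876 and 1.414 $1000s in annual salary, holding the other predictors fixed.

(0.876, 1.414)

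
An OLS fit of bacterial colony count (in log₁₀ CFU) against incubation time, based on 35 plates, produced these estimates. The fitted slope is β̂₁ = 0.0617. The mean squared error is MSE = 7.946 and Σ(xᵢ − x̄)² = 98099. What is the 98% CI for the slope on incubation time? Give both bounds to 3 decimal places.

(0.040, 0.084)

SE(β̂₁) = √(MSE/Sₓₓ) = √(7.946/98099) = 0.00899999.
df = n − 2 = 33.
t* = t_{0.01, 33} = 2.444794.
Margin = t* × SE = 2.444794 × 0.00899999 = 0.02200.
CI: 0.0617 ± 0.02200 → (0.040, 0.084).
With 98% confidence, each one-unit increase in incubation time is associated with a change of between 0.040 and 0.084 log₁₀ CFU in bacterial colony count.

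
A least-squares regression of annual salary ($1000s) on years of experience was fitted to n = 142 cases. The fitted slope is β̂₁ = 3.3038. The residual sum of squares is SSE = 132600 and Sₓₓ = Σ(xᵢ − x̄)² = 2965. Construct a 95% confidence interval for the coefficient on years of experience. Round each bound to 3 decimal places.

(2.186, 4.421)

MSE = SSE/(n − 2) = 132600/140 = 947.143.
SE(β̂₁) = √(MSE/Sₓₓ) = √(947.143/2965) = 0.565191.
df = n − 2 = 140.
t* = t_{0.025, 140} = 1.977054.
Margin = t* × SE = 1.977054 × 0.565191 = 1.11741.
CI: 3.3038 ± 1.11741 → (2.186, 4.421).
With 95% confidence, each one-unit increase in years of experience is associated with a change of between 2.186 and 4.421 $1000s in annual salary.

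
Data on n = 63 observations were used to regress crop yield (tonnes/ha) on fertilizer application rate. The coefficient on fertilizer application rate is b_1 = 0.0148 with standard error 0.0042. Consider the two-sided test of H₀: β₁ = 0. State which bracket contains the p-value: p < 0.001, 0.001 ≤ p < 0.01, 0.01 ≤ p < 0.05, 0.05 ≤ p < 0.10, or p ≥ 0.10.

t = 0.0148 / 0.0042 = 3.524.
df = n − 2 = 63 − 2 = 61.
Two-sided p = 2·P(T_{61} > |t|) ≈ 0.0008.
So p < 0.001.

p < 0.001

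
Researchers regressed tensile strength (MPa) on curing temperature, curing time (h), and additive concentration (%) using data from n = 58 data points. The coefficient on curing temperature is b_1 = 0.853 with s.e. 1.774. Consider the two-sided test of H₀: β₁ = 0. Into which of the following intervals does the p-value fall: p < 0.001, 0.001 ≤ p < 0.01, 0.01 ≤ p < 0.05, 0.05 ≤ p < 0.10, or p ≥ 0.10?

p ≥ 0.10

t = 0.853 / 1.774 = 0.481.
df = n − k − 1 = 58 − 3 − 1 = 54.
Two-sided p = 2·P(T_{54} > |t|) ≈ 0.6326.
So p ≥ 0.10.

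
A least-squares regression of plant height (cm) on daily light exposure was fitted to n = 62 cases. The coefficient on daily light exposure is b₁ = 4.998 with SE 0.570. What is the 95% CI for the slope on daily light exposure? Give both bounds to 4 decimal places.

(3.8578, 6.1382)

df = n − 2 = 62 − 2 = 60.
t* = t_{0.025, 60} = 2.000298.
Margin = t* × SE = 2.000298 × 0.570 = 1.140170.
CI: 4.998 ± 1.140170 → (3.8578, 6.1382).
With 95% confidence, each one-unit increase in daily light exposure is associated with a change of between 3.8578 and 6.1382 cm in plant height.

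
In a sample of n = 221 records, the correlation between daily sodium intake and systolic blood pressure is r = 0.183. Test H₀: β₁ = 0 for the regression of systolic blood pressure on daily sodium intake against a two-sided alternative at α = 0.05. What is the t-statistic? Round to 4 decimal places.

t = r·√(n − 2)/√(1 − r²) = 0.183·√219/√0.966511 = 2.7547.
df = n − 2 = 219.
Two-sided p ≈ 0.0064, which is < 0.05, so reject H₀.
There is evidence of a linear association between daily sodium intake and systolic blood pressure.

t = 2.7547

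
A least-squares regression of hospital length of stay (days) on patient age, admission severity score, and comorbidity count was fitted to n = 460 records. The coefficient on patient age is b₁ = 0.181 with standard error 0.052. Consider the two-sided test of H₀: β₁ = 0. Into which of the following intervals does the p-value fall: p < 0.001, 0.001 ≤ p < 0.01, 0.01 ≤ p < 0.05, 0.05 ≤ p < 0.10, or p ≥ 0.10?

p < 0.001

t = 0.181 / 0.052 = 3.481.
df = n − k − 1 = 460 − 3 − 1 = 456.
Two-sided p = 2·P(T_{456} > |t|) ≈ 0.0005.
So p < 0.001.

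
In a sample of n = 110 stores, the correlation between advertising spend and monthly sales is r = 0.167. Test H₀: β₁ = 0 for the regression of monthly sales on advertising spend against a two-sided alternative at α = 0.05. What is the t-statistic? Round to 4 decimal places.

t = r·√(n − 2)/√(1 − r²) = 0.167·√108/√0.972111 = 1.7602.
df = n − 2 = 108.
Two-sided p ≈ 0.0812, which is ≥ 0.05, so fail to reject H₀.
The data do not give significant evidence of a linear association between advertising spend and monthly sales.

t = 1.7602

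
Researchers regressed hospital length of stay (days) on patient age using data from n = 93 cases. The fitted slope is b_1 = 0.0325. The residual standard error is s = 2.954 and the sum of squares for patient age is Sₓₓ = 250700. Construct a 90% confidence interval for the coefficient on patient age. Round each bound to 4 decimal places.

SE(b_1) = s/√Sₓₓ = 2.954/√250700 = 0.00589975.
df = n − 2 = 91.
t* = t_{0.05, 91} = 1.661771.
Margin = t* × SE = 1.661771 × 0.00589975 = 0.009804.
CI: 0.0325 ± 0.009804 → (0.0227, 0.0423).
With 90% confidence, each one-unit increase in patient age is associated with a change of between 0.0227 and 0.0423 days in hospital length of stay.

(0.0227, 0.0423)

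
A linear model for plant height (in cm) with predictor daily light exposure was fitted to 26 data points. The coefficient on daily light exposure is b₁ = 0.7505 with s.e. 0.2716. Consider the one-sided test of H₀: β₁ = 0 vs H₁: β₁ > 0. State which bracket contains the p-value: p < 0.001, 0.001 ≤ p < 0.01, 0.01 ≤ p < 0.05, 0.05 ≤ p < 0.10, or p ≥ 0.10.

0.001 ≤ p < 0.01

t = 0.7505 / 0.2716 = 2.763.
df = n − 2 = 26 − 2 = 24.
One-sided p = P(T_{24} > t) ≈ 0.0054.
So 0.001 ≤ p < 0.01.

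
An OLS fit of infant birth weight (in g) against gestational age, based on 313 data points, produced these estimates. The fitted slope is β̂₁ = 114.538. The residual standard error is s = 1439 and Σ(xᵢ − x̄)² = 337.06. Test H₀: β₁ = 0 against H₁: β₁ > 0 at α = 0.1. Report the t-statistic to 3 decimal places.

SE(β̂₁) = s/√Sₓₓ = 1439/√337.06 = 78.3803.
t = 114.538 / 78.3803 = 1.461.
df = n − 2 = 311.
One-sided p ≈ 0.0725, which is < 0.1, so reject H₀.
There is evidence that the true slope on gestational age is positive.

t = 1.461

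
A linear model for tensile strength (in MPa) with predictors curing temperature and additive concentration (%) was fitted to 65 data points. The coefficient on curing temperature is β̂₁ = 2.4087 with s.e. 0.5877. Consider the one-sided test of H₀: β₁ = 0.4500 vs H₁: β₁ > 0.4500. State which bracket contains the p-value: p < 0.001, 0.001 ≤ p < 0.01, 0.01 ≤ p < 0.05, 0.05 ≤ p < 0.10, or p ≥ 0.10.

p < 0.001

t = (2.4087 − 0.4500) / 0.5877 = 3.333.
df = n − k − 1 = 65 − 2 − 1 = 62.
One-sided p = P(T_{62} > t) ≈ 0.0007.
So p < 0.001.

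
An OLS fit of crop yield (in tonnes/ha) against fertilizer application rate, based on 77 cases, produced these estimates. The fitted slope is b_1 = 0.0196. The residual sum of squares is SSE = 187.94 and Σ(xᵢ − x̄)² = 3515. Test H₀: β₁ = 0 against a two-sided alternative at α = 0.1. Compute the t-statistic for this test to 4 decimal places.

t = 0.7341

MSE = SSE/(n − 2) = 187.94/75 = 2.50587.
SE(b_1) = √(MSE/Sₓₓ) = √(2.50587/3515) = 0.0267003.
t = 0.0196 / 0.0267003 = 0.7341.
df = n − 2 = 75.
Two-sided p ≈ 0.4652, which is ≥ 0.1, so fail to reject H₀.
The data do not give significant evidence of an association between fertilizer application rate and crop yield.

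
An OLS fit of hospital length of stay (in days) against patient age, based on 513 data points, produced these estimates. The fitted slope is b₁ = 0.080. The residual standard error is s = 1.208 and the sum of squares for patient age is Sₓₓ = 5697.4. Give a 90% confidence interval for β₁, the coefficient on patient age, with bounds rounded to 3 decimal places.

SE(b₁) = s/√Sₓₓ = 1.208/√5697.4 = 0.016004.
df = n − 2 = 511.
t* = t_{0.05, 511} = 1.647841.
Margin = t* × SE = 1.647841 × 0.016004 = 0.02637.
CI: 0.080 ± 0.02637 → (0.054, 0.106).
With 90% confidence, each one-unit increase in patient age is associated with a change of between 0.054 and 0.106 days in hospital length of stay.

(0.054, 0.106)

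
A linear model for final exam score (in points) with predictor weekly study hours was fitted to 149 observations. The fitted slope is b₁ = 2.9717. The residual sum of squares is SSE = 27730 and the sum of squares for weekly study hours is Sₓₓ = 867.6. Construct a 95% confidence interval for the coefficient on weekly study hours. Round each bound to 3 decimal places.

MSE = SSE/(n − 2) = 27730/147 = 188.639.
SE(b₁) = √(MSE/Sₓₓ) = √(188.639/867.6) = 0.46629.
df = n − 2 = 147.
t* = t_{0.025, 147} = 1.976233.
Margin = t* × SE = 1.976233 × 0.46629 = 0.92150.
CI: 2.9717 ± 0.92150 → (2.050, 3.893).
With 95% confidence, each one-unit increase in weekly study hours is associated with a change of between 2.050 and 3.893 points in final exam score.

(2.050, 3.893)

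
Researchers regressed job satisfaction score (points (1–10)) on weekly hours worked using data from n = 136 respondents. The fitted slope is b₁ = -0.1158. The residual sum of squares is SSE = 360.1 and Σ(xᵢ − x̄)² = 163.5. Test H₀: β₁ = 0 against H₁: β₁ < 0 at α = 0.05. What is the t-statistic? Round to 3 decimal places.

MSE = SSE/(n − 2) = 360.1/134 = 2.68731.
SE(b₁) = √(MSE/Sₓₓ) = √(2.68731/163.5) = 0.128204.
t = -0.1158 / 0.128204 = -0.903.
df = n − 2 = 134.
One-sided p ≈ 0.1840, which is ≥ 0.05, so fail to reject H₀.
The data do not give significant evidence that the true slope on weekly hours worked is negative.

t = -0.903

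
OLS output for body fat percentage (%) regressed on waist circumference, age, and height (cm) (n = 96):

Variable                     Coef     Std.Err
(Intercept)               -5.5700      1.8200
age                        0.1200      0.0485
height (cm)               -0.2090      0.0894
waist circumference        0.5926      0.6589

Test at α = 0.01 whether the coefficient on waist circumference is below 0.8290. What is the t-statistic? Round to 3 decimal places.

t = -0.359

Read off: b = 0.5926, SE = 0.6589 for waist circumference.
H₀: β₁ = 0.8290 vs H₁: β₁ < 0.8290.
t = (0.5926 − 0.8290) / 0.6589 = -0.359.
df = n − k − 1 = 96 − 3 − 1 = 92.
One-sided p ≈ 0.3603, which is ≥ 0.01, so fail to reject H₀.
The data do not give significant evidence that the true slope on waist circumference is below 0.8290 % per unit, holding the other predictors fixed.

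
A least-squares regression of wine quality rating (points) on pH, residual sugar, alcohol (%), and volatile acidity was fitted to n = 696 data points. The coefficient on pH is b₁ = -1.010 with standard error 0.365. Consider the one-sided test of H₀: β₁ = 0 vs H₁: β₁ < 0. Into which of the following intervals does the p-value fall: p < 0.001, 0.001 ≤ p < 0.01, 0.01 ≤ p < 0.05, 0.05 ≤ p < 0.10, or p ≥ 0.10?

t = -1.010 / 0.365 = -2.767.
df = n − k − 1 = 696 − 4 − 1 = 691.
One-sided p = P(T_{691} < t) ≈ 0.0029.
So 0.001 ≤ p < 0.01.

0.001 ≤ p < 0.01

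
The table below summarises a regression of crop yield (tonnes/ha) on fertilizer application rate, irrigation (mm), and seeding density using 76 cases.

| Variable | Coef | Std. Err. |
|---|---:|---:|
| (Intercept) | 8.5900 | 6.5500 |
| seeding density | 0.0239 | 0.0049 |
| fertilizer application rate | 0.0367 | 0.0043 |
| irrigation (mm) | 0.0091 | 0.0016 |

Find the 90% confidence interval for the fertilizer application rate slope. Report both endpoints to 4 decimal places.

Read off: b = 0.0367, SE = 0.0043 for fertilizer application rate.
df = n − k − 1 = 76 − 3 − 1 = 72.
t* = t_{0.05, 72} = 1.666294.
Margin = t* × SE = 1.666294 × 0.0043 = 0.007165.
CI: 0.0367 ± 0.007165 → (0.0295, 0.0439).

(0.0295, 0.0439)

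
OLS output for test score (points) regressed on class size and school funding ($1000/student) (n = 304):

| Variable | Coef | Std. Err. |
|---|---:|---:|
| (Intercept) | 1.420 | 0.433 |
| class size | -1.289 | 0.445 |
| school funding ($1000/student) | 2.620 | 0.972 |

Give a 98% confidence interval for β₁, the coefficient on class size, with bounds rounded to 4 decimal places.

(-2.3298, -0.2482)

Read off: b = -1.289, SE = 0.445 for class size.
df = n − k − 1 = 304 − 2 − 1 = 301.
t* = t_{0.01, 301} = 2.3388.
Margin = t* × SE = 2.3388 × 0.445 = 1.040766.
CI: -1.289 ± 1.040766 → (-2.3298, -0.2482).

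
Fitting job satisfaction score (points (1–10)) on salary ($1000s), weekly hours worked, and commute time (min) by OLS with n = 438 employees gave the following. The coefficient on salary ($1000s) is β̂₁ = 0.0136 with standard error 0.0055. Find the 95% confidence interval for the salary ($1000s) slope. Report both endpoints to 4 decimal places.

df = n − k − 1 = 438 − 3 − 1 = 434.
t* = t_{0.025, 434} = 1.965445.
Margin = t* × SE = 1.965445 × 0.0055 = 0.010810.
CI: 0.0136 ± 0.010810 → (0.0028, 0.0244).
With 95% confidence, each one-unit increase in salary ($1000s) is associated with a change of between 0.0028 and 0.0244 points (1–10) in job satisfaction score, holding the other predictors fixed.

(0.0028, 0.0244)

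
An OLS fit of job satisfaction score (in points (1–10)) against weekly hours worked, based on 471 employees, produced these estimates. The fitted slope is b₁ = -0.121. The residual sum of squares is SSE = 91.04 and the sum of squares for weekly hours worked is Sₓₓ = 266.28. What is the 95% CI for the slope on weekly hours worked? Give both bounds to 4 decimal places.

(-0.1741, -0.0679)

MSE = SSE/(n − 2) = 91.04/469 = 0.194115.
SE(b₁) = √(MSE/Sₓₓ) = √(0.194115/266.28) = 0.0269998.
df = n − 2 = 469.
t* = t_{0.025, 469} = 1.965035.
Margin = t* × SE = 1.965035 × 0.0269998 = 0.053056.
CI: -0.121 ± 0.053056 → (-0.1741, -0.0679).
With 95% confidence, each one-unit increase in weekly hours worked is associated with a change of between -0.1741 and -0.0679 points (1–10) in job satisfaction score.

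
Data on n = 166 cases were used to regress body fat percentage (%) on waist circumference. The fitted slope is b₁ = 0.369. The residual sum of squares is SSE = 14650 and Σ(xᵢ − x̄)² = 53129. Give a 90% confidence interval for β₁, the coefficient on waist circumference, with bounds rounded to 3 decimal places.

(0.301, 0.437)

MSE = SSE/(n − 2) = 14650/164 = 89.3293.
SE(b₁) = √(MSE/Sₓₓ) = √(89.3293/53129) = 0.0410045.
df = n − 2 = 164.
t* = t_{0.05, 164} = 1.654198.
Margin = t* × SE = 1.654198 × 0.0410045 = 0.06783.
CI: 0.369 ± 0.06783 → (0.301, 0.437).
With 90% confidence, each one-unit increase in waist circumference is associated with a change of between 0.301 and 0.437 % in body fat percentage.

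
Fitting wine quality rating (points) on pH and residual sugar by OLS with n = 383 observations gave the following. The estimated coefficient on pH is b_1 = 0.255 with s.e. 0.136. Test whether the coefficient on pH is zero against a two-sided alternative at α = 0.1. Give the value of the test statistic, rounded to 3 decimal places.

t = 1.875

H₀: β₁ = 0 vs H₁: β₁ ≠ 0.
t = (b_1 − β₁⁰)/SE = 0.255 / 0.136 = 1.875.
df = n − k − 1 = 383 − 2 − 1 = 380.
Two-sided p ≈ 0.0616, which is < 0.1, so reject H₀.
There is evidence that pH is associated with wine quality rating, holding the other predictors fixed.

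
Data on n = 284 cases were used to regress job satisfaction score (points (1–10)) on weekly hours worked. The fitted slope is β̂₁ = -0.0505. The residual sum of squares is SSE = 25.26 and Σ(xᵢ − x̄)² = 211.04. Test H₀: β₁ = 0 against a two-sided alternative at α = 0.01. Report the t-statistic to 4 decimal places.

t = -2.4512

MSE = SSE/(n − 2) = 25.26/282 = 0.0895745.
SE(β̂₁) = √(MSE/Sₓₓ) = √(0.0895745/211.04) = 0.020602.
t = -0.0505 / 0.020602 = -2.4512.
df = n − 2 = 282.
Two-sided p ≈ 0.0148, which is ≥ 0.01, so fail to reject H₀.
The data do not give significant evidence of an association between weekly hours worked and job satisfaction score.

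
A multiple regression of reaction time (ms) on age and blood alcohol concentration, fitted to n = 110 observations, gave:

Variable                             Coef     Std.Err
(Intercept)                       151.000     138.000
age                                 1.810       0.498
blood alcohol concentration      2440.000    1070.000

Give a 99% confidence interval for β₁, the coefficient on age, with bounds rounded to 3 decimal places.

Read off: b = 1.810, SE = 0.498 for age.
df = n − k − 1 = 110 − 2 − 1 = 107.
t* = t_{0.005, 107} = 2.62256.
Margin = t* × SE = 2.62256 × 0.498 = 1.30603.
CI: 1.810 ± 1.30603 → (0.504, 3.116).

(0.504, 3.116)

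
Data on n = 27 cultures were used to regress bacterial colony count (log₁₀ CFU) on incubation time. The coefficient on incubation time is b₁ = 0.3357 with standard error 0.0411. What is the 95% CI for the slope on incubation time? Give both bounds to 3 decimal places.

df = n − 2 = 27 − 2 = 25.
t* = t_{0.025, 25} = 2.059539.
Margin = t* × SE = 2.059539 × 0.0411 = 0.08465.
CI: 0.3357 ± 0.08465 → (0.251, 0.420).
With 95% confidence, each one-unit increase in incubation time is associated with a change of between 0.251 and 0.420 log₁₀ CFU in bacterial colony count.

(0.251, 0.420)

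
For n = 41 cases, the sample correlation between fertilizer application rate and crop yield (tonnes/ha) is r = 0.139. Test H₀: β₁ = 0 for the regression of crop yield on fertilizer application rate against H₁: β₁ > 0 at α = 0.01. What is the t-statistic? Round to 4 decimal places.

t = 0.8766

t = r·√(n − 2)/√(1 − r²) = 0.139·√39/√0.980679 = 0.8766.
df = n − 2 = 39.
One-sided p ≈ 0.1930, which is ≥ 0.01, so fail to reject H₀.
The data do not give significant evidence of a linear association between fertilizer application rate and crop yield.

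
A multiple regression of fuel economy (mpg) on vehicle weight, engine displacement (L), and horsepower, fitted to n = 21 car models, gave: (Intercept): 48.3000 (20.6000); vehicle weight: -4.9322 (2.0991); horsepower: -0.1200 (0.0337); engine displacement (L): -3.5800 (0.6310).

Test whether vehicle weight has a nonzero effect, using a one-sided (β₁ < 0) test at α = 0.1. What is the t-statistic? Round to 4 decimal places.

Read off: b = -4.9322, SE = 2.0991 for vehicle weight.
H₀: β₁ = 0 vs H₁: β₁ < 0.
t = -4.9322 / 2.0991 = -2.3497.
df = n − k − 1 = 21 − 3 − 1 = 17.
One-sided p ≈ 0.0156, which is < 0.1, so reject H₀.
There is evidence that the true slope on vehicle weight is negative, holding the other predictors fixed.

t = -2.3497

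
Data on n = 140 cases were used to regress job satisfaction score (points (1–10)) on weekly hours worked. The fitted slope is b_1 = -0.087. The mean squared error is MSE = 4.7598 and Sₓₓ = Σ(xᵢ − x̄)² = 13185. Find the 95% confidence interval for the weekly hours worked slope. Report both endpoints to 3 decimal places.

SE(b_1) = √(MSE/Sₓₓ) = √(4.7598/13185) = 0.019.
df = n − 2 = 138.
t* = t_{0.025, 138} = 1.977304.
Margin = t* × SE = 1.977304 × 0.019 = 0.03757.
CI: -0.087 ± 0.03757 → (-0.125, -0.049).
With 95% confidence, each one-unit increase in weekly hours worked is associated with a change of between -0.125 and -0.049 points (1–10) in job satisfaction score.

(-0.125, -0.049)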